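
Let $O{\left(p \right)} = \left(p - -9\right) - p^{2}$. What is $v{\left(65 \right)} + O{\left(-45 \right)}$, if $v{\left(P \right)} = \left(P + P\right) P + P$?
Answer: $6454$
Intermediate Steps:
$v{\left(P \right)} = P + 2 P^{2}$ ($v{\left(P \right)} = 2 P P + P = 2 P^{2} + P = P + 2 P^{2}$)
$O{\left(p \right)} = 9 + p - p^{2}$ ($O{\left(p \right)} = \left(p + 9\right) - p^{2} = \left(9 + p\right) - p^{2} = 9 + p - p^{2}$)
$v{\left(65 \right)} + O{\left(-45 \right)} = 65 \left(1 + 2 \cdot 65\right) - 2061 = 65 \left(1 + 130\right) - 2061 = 65 \cdot 131 - 2061 = 8515 - 2061 = 6454$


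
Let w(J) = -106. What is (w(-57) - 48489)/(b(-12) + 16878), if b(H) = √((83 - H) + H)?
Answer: -820186410/284866801 + 48595*√83/284866801 ≈ -2.8776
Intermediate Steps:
b(H) = √83
(w(-57) - 48489)/(b(-12) + 16878) = (-106 - 48489)/(√83 + 16878) = -48595/(16878 + √83)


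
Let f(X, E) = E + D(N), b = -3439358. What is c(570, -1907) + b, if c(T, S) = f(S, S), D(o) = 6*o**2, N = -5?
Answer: -3441115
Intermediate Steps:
f(X, E) = 150 + E (f(X, E) = E + 6*(-5)**2 = E + 6*25 = E + 150 = 150 + E)
c(T, S) = 150 + S
c(570, -1907) + b = (150 - 1907) - 3439358 = -1757 - 3439358 = -3441115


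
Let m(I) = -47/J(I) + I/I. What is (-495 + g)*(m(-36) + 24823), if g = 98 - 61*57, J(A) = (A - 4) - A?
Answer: -192427391/2 ≈ -9.6214e+7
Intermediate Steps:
J(A) = -4 (J(A) = (-4 + A) - A = -4)
m(I) = 51/4 (m(I) = -47/(-4) + I/I = -47*(-¼) + 1 = 47/4 + 1 = 51/4)
g = -3379 (g = 98 - 3477 = -3379)
(-495 + g)*(m(-36) + 24823) = (-495 - 3379)*(51/4 + 24823) = -3874*99343/4 = -192427391/2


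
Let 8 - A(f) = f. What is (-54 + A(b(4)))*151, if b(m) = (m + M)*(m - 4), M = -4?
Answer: -6946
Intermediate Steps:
b(m) = (-4 + m)² (b(m) = (m - 4)*(m - 4) = (-4 + m)*(-4 + m) = (-4 + m)²)
A(f) = 8 - f
(-54 + A(b(4)))*151 = (-54 + (8 - (16 + 4² - 8*4)))*151 = (-54 + (8 - (16 + 16 - 32)))*151 = (-54 + (8 - 1*0))*151 = (-54 + (8 + 0))*151 = (-54 + 8)*151 = -46*151 = -6946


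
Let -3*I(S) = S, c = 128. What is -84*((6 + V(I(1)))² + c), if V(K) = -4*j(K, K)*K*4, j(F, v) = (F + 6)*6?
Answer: -8875888/3 ≈ -2.9586e+6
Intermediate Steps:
I(S) = -S/3
j(F, v) = 36 + 6*F (j(F, v) = (6 + F)*6 = 36 + 6*F)
V(K) = -16*K*(36 + 6*K) (V(K) = -4*(36 + 6*K)*K*4 = -4*K*(36 + 6*K)*4 = -16*K*(36 + 6*K))
-84*((6 + V(I(1)))² + c) = -84*((6 - 96*(-⅓*1)*(6 - ⅓*1))² + 128) = -84*((6 - 96*(-⅓)*(6 - ⅓))² + 128) = -84*((6 - 96*(-⅓)*17/3)² + 128) = -84*((6 + 544/3)² + 128) = -84*((562/3)² + 128) = -84*(315844/9 + 128) = -84*316996/9 = -8875888/3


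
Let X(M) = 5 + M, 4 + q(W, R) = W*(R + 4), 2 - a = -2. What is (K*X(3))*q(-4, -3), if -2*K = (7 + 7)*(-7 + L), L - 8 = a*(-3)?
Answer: -4928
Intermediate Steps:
a = 4 (a = 2 - 1*(-2) = 2 + 2 = 4)
q(W, R) = -4 + W*(4 + R) (q(W, R) = -4 + W*(R + 4) = -4 + W*(4 + R))
L = -4 (L = 8 + 4*(-3) = 8 - 12 = -4)
K = 77 (K = -(7 + 7)*(-7 - 4)/2 = -7*(-11) = -1/2*(-154) = 77)
(K*X(3))*q(-4, -3) = (77*(5 + 3))*(-4 + 4*(-4) - 3*(-4)) = (77*8)*(-4 - 16 + 12) = 616*(-8) = -4928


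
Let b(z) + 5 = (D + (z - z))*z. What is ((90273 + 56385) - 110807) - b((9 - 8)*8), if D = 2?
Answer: 35840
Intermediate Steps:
b(z) = -5 + 2*z (b(z) = -5 + (2 + (z - z))*z = -5 + (2 + 0)*z = -5 + 2*z)
((90273 + 56385) - 110807) - b((9 - 8)*8) = ((90273 + 56385) - 110807) - (-5 + 2*((9 - 8)*8)) = (146658 - 110807) - (-5 + 2*(1*8)) = 35851 - (-5 + 2*8) = 35851 - (-5 + 16) = 35851 - 1*11 = 35851 - 11 = 35840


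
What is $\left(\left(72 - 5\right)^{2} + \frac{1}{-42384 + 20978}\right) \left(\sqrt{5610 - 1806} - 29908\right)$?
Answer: $- \frac{1436952784482}{10703} + \frac{96091533 \sqrt{951}}{10703} \approx -1.3398 \cdot 10^{8}$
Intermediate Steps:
$\left(\left(72 - 5\right)^{2} + \frac{1}{-42384 + 20978}\right) \left(\sqrt{5610 - 1806} - 29908\right) = \left(67^{2} + \frac{1}{-21406}\right) \left(\sqrt{3804} - 29908\right) = \left(4489 - \frac{1}{21406}\right) \left(2 \sqrt{951} - 29908\right) = \frac{96091533 \left(-29908 + 2 \sqrt{951}\right)}{21406} = - \frac{1436952784482}{10703} + \frac{96091533 \sqrt{951}}{10703}$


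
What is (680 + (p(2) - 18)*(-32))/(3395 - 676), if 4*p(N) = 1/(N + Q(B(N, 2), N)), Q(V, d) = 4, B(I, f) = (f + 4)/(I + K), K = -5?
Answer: 3764/8157 ≈ 0.46144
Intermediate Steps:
B(I, f) = (4 + f)/(-5 + I) (B(I, f) = (f + 4)/(I - 5) = (4 + f)/(-5 + I))
p(N) = 1/(4*(4 + N)) (p(N) = 1/(4*(N + 4)) = 1/(4*(4 + N)))
(680 + (p(2) - 18)*(-32))/(3395 - 676) = (680 + (1/(4*(4 + 2)) - 18)*(-32))/(3395 - 676) = (680 + ((¼)/6 - 18)*(-32))/2719 = (680 + ((¼)*(⅙) - 18)*(-32))*(1/2719) = (680 + (1/24 - 18)*(-32))*(1/2719) = (680 - 431/24*(-32))*(1/2719) = (680 + 1724/3)*(1/2719) = (3764/3)*(1/2719) = 3764/8157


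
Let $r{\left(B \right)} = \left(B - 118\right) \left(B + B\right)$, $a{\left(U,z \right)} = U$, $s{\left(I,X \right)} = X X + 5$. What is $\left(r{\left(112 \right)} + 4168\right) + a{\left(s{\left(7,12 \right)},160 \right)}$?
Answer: $2973$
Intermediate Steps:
$s{\left(I,X \right)} = 5 + X^{2}$ ($s{\left(I,X \right)} = X^{2} + 5 = 5 + X^{2}$)
$r{\left(B \right)} = 2 B \left(-118 + B\right)$ ($r{\left(B \right)} = \left(-118 + B\right) 2 B = 2 B \left(-118 + B\right)$)
$\left(r{\left(112 \right)} + 4168\right) + a{\left(s{\left(7,12 \right)},160 \right)} = \left(2 \cdot 112 \left(-118 + 112\right) + 4168\right) + \left(5 + 12^{2}\right) = \left(2 \cdot 112 \left(-6\right) + 4168\right) + \left(5 + 144\right) = \left(-1344 + 4168\right) + 149 = 2824 + 149 = 2973$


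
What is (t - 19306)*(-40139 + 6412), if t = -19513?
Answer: 1309248413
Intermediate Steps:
(t - 19306)*(-40139 + 6412) = (-19513 - 19306)*(-40139 + 6412) = -38819*(-33727) = 1309248413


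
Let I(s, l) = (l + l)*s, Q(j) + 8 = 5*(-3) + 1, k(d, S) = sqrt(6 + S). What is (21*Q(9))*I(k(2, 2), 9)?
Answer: -16632*sqrt(2) ≈ -23521.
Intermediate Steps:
Q(j) = -22 (Q(j) = -8 + (5*(-3) + 1) = -8 + (-15 + 1) = -8 - 14 = -22)
I(s, l) = 2*l*s (I(s, l) = (2*l)*s = 2*l*s)
(21*Q(9))*I(k(2, 2), 9) = (21*(-22))*(2*9*sqrt(6 + 2)) = -924*9*sqrt(8) = -924*9*2*sqrt(2) = -16632*sqrt(2)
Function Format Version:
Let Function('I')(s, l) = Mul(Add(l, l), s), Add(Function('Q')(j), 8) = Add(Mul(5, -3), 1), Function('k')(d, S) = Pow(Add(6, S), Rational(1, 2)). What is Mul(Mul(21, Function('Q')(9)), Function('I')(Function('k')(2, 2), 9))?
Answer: Mul(-16632, Pow(2, Rational(1, 2))) ≈ -23521.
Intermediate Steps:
Function('Q')(j) = -22 (Function('Q')(j) = Add(-8, Add(Mul(5, -3), 1)) = Add(-8, Add(-15, 1)) = Add(-8, -14) = -22)
Function('I')(s, l) = Mul(2, l, s) (Function('I')(s, l) = Mul(Mul(2, l), s) = Mul(2, l, s))
Mul(Mul(21, Function('Q')(9)), Function('I')(Function('k')(2, 2), 9)) = Mul(Mul(21, -22), Mul(2, 9, Pow(Add(6, 2), Rational(1, 2)))) = Mul(-462, Mul(2, 9, Pow(8, Rational(1, 2)))) = Mul(-462, Mul(2, 9, Mul(2, Pow(2, Rational(1, 2))))) = Mul(-462, Mul(36, Pow(2, Rational(1, 2)))) = Mul(-16632, Pow(2, Rational(1, 2)))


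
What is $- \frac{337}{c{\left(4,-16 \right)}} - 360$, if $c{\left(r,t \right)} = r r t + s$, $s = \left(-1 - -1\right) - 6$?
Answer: $- \frac{93983}{262} \approx -358.71$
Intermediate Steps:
$s = -6$ ($s = \left(-1 + 1\right) - 6 = 0 - 6 = -6$)
$c{\left(r,t \right)} = -6 + t r^{2}$ ($c{\left(r,t \right)} = r r t - 6 = r^{2} t - 6 = t r^{2} - 6 = -6 + t r^{2}$)
$- \frac{337}{c{\left(4,-16 \right)}} - 360 = - \frac{337}{-6 - 16 \cdot 4^{2}} - 360 = - \frac{337}{-6 - 256} - 360 = - \frac{337}{-262} - 360 = \left(-337\right) \left(- \frac{1}{262}\right) - 360 = \frac{337}{262} - 360 = - \frac{93983}{262}$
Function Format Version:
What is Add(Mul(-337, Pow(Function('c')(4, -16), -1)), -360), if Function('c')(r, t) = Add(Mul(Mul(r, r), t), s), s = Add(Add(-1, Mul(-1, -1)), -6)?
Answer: Rational(-93983, 262) ≈ -358.71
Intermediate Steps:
s = -6 (s = Add(Add(-1, 1), -6) = Add(0, -6) = -6)
Function('c')(r, t) = Add(-6, Mul(t, Pow(r, 2))) (Function('c')(r, t) = Add(Mul(Mul(r, r), t), -6) = Add(Mul(Pow(r, 2), t), -6) = Add(Mul(t, Pow(r, 2)), -6) = Add(-6, Mul(t, Pow(r, 2))))
Add(Mul(-337, Pow(Function('c')(4, -16), -1)), -360) = Add(Mul(-337, Pow(Add(-6, Mul(-16, Pow(4, 2))), -1)), -360) = Add(Mul(-337, Pow(Add(-6, Mul(-16, 16)), -1)), -360) = Add(Mul(-337, Pow(Add(-6, -256), -1)), -360) = Add(Mul(-337, Pow(-262, -1)), -360) = Add(Mul(-337, Rational(-1, 262)), -360) = Add(Rational(337, 262), -360) = Rational(-93983, 262)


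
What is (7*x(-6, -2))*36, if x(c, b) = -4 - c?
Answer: 504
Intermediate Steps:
(7*x(-6, -2))*36 = (7*(-4 - 1*(-6)))*36 = (7*(-4 + 6))*36 = (7*2)*36 = 14*36 = 504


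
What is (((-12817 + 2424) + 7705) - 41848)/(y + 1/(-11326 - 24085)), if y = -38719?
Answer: 788532148/685539255 ≈ 1.1502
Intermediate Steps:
(((-12817 + 2424) + 7705) - 41848)/(y + 1/(-11326 - 24085)) = (((-12817 + 2424) + 7705) - 41848)/(-38719 + 1/(-11326 - 24085)) = ((-10393 + 7705) - 41848)/(-38719 + 1/(-35411)) = (-2688 - 41848)/(-38719 - 1/35411) = -44536/(-1371078510/35411) = -44536*(-35411/1371078510) = 788532148/685539255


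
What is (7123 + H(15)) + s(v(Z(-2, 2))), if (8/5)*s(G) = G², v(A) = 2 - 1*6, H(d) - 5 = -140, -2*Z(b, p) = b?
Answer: 6998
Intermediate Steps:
Z(b, p) = -b/2
H(d) = -135 (H(d) = 5 - 140 = -135)
v(A) = -4 (v(A) = 2 - 6 = -4)
s(G) = 5*G²/8
(7123 + H(15)) + s(v(Z(-2, 2))) = (7123 - 135) + (5/8)*(-4)² = 6988 + (5/8)*16 = 6988 + 10 = 6998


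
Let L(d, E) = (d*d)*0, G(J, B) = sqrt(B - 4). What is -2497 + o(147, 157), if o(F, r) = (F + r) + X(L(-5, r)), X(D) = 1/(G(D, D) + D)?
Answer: -2193 - I/2 ≈ -2193.0 - 0.5*I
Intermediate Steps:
G(J, B) = sqrt(-4 + B)
L(d, E) = 0 (L(d, E) = d**2*0 = 0)
X(D) = 1/(D + sqrt(-4 + D)) (X(D) = 1/(sqrt(-4 + D) + D) = 1/(D + sqrt(-4 + D)))
o(F, r) = F + r - I/2 (o(F, r) = (F + r) + 1/(0 + sqrt(-4 + 0)) = (F + r) + 1/(0 + sqrt(-4)) = (F + r) + 1/(0 + 2*I) = (F + r) + 1/(2*I) = (F + r) - I/2 = F + r - I/2)
-2497 + o(147, 157) = -2497 + (147 + 157 - I/2) = -2497 + (304 - I/2) = -2193 - I/2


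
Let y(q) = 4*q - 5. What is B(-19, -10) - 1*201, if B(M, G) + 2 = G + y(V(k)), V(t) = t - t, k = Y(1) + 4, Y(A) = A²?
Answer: -218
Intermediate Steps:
k = 5 (k = 1² + 4 = 1 + 4 = 5)
V(t) = 0
y(q) = -5 + 4*q
B(M, G) = -7 + G (B(M, G) = -2 + (G + (-5 + 4*0)) = -2 + (G + (-5 + 0)) = -2 + (G - 5) = -2 + (-5 + G) = -7 + G)
B(-19, -10) - 1*201 = (-7 - 10) - 1*201 = -17 - 201 = -218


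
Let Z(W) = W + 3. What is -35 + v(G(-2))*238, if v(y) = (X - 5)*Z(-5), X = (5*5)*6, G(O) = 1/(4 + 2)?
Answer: -69055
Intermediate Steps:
G(O) = 1/6
Z(W) = 3 + W
X = 150 (X = 25*6 = 150)
v(y) = -290 (v(y) = (150 - 5)*(3 - 5) = 145*(-2) = -290)
-35 + v(G(-2))*238 = -35 - 290*238 = -35 - 69020 = -69055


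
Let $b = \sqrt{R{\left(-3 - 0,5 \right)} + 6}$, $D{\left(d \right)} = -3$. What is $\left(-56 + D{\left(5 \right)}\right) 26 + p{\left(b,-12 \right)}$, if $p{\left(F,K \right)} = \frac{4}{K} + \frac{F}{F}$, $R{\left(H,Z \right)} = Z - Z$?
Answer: $- \frac{4600}{3} \approx -1533.3$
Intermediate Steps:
$R{\left(H,Z \right)} = 0$
$b = \sqrt{6}$ ($b = \sqrt{0 + 6} = \sqrt{6} \approx 2.4495$)
$p{\left(F,K \right)} = 1 + \frac{4}{K}$ ($p{\left(F,K \right)} = \frac{4}{K} + 1 = 1 + \frac{4}{K}$)
$\left(-56 + D{\left(5 \right)}\right) 26 + p{\left(b,-12 \right)} = \left(-56 - 3\right) 26 + \frac{4 - 12}{-12} = \left(-59\right) 26 - - \frac{2}{3} = -1534 + \frac{2}{3} = - \frac{4600}{3}$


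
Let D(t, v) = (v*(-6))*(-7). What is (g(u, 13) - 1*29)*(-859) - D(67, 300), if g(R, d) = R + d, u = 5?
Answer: -3151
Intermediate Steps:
D(t, v) = 42*v (D(t, v) = -6*v*(-7) = 42*v)
(g(u, 13) - 1*29)*(-859) - D(67, 300) = ((5 + 13) - 1*29)*(-859) - 42*300 = (18 - 29)*(-859) - 1*12600 = -11*(-859) - 12600 = 9449 - 12600 = -3151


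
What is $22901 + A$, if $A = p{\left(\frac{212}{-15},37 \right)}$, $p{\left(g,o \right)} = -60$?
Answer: $22841$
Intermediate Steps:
$A = -60$
$22901 + A = 22901 - 60 = 22841$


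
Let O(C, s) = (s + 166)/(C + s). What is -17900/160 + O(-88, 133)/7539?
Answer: -303630833/2714040 ≈ -111.87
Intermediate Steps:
O(C, s) = (166 + s)/(C + s)
-17900/160 + O(-88, 133)/7539 = -17900/160 + ((166 + 133)/(-88 + 133))/7539 = -17900*1/160 + (299/45)*(1/7539) = -895/8 + ((1/45)*299)*(1/7539) = -895/8 + (299/45)*(1/7539) = -895/8 + 299/339255 = -303630833/2714040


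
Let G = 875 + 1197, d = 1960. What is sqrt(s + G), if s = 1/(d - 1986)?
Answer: sqrt(1400646)/26 ≈ 45.519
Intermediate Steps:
G = 2072
s = -1/26 (s = 1/(1960 - 1986) = 1/(-26) = -1/26 ≈ -0.038462)
sqrt(s + G) = sqrt(-1/26 + 2072) = sqrt(53871/26) = sqrt(1400646)/26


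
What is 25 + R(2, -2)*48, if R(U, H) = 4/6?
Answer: 57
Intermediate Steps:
R(U, H) = ⅔ (R(U, H) = 4*(⅙) = ⅔)
25 + R(2, -2)*48 = 25 + (⅔)*48 = 25 + 32 = 57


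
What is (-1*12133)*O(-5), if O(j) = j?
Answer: 60665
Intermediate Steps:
(-1*12133)*O(-5) = -1*12133*(-5) = -12133*(-5) = 60665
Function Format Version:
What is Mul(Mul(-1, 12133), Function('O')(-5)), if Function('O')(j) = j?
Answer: 60665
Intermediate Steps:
Mul(Mul(-1, 12133), Function('O')(-5)) = Mul(Mul(-1, 12133), -5) = Mul(-12133, -5) = 60665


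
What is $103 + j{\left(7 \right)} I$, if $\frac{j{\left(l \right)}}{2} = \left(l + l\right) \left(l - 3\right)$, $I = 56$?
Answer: $6375$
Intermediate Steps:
$j{\left(l \right)} = 4 l \left(-3 + l\right)$ ($j{\left(l \right)} = 2 \left(l + l\right) \left(l - 3\right) = 2 \cdot 2 l \left(-3 + l\right) = 4 l \left(-3 + l\right)$)
$103 + j{\left(7 \right)} I = 103 + 4 \cdot 7 \left(-3 + 7\right) 56 = 103 + 4 \cdot 7 \cdot 4 \cdot 56 = 103 + 112 \cdot 56 = 103 + 6272 = 6375$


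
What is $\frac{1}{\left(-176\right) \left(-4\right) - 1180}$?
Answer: $- \frac{1}{476} \approx -0.0021008$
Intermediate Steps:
$\frac{1}{\left(-176\right) \left(-4\right) - 1180} = \frac{1}{704 - 1180} = \frac{1}{-476} = - \frac{1}{476}$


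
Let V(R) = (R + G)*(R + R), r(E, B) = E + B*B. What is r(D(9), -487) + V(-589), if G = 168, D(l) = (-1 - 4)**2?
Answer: 733132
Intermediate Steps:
D(l) = 25 (D(l) = (-5)**2 = 25)
r(E, B) = E + B**2
V(R) = 2*R*(168 + R) (V(R) = (R + 168)*(R + R) = (168 + R)*(2*R) = 2*R*(168 + R))
r(D(9), -487) + V(-589) = (25 + (-487)**2) + 2*(-589)*(168 - 589) = (25 + 237169) + 2*(-589)*(-421) = 237194 + 495938 = 733132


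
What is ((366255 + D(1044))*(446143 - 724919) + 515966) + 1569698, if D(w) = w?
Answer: -102392060360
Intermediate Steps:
((366255 + D(1044))*(446143 - 724919) + 515966) + 1569698 = ((366255 + 1044)*(446143 - 724919) + 515966) + 1569698 = (367299*(-278776) + 515966) + 1569698 = (-102394146024 + 515966) + 1569698 = -102393630058 + 1569698 = -102392060360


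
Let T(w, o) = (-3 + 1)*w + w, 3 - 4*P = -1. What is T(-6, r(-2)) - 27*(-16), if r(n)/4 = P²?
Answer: 438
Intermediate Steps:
P = 1 (P = ¾ - ¼*(-1) = ¾ + ¼ = 1)
r(n) = 4 (r(n) = 4*1² = 4*1 = 4)
T(w, o) = -w (T(w, o) = -2*w + w = -w)
T(-6, r(-2)) - 27*(-16) = -1*(-6) - 27*(-16) = 6 + 432 = 438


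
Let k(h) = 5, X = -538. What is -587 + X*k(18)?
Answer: -3277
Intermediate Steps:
-587 + X*k(18) = -587 - 538*5 = -587 - 2690 = -3277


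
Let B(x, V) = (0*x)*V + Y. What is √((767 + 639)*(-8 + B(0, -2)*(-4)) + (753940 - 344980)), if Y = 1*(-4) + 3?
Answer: 2*√100834 ≈ 635.09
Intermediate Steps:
Y = -1 (Y = -4 + 3 = -1)
B(x, V) = -1 (B(x, V) = (0*x)*V - 1 = 0*V - 1 = 0 - 1 = -1)
√((767 + 639)*(-8 + B(0, -2)*(-4)) + (753940 - 344980)) = √((767 + 639)*(-8 - 1*(-4)) + (753940 - 344980)) = √(1406*(-8 + 4) + 408960) = √(1406*(-4) + 408960) = √(-5624 + 408960) = √403336 = 2*√100834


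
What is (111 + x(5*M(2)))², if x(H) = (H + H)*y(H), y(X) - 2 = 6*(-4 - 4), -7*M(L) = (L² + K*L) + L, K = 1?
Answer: 19864849/49 ≈ 4.0541e+5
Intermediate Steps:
M(L) = -2*L/7 - L²/7 (M(L) = -((L² + 1*L) + L)/7 = -((L² + L) + L)/7 = -((L + L²) + L)/7 = -(L² + 2*L)/7 = -2*L/7 - L²/7)
y(X) = -46 (y(X) = 2 + 6*(-4 - 4) = 2 + 6*(-8) = 2 - 48 = -46)
x(H) = -92*H (x(H) = (H + H)*(-46) = (2*H)*(-46) = -92*H)
(111 + x(5*M(2)))² = (111 - 460*(-⅐*2*(2 + 2)))² = (111 - 460*(-⅐*2*4))² = (111 - 460*(-8)/7)² = (111 - 92*(-40/7))² = (111 + 3680/7)² = (4457/7)² = 19864849/49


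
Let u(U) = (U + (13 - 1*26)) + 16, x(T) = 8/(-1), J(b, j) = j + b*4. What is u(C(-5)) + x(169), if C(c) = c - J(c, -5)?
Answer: 15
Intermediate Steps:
J(b, j) = j + 4*b
C(c) = 5 - 3*c (C(c) = c - (-5 + 4*c) = c + (5 - 4*c) = 5 - 3*c)
x(T) = -8 (x(T) = -1*8 = -8)
u(U) = 3 + U (u(U) = (U + (13 - 26)) + 16 = (U - 13) + 16 = (-13 + U) + 16 = 3 + U)
u(C(-5)) + x(169) = (3 + (5 - 3*(-5))) - 8 = (3 + (5 + 15)) - 8 = (3 + 20) - 8 = 23 - 8 = 15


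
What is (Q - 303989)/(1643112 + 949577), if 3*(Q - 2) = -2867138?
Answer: -3779099/7778067 ≈ -0.48587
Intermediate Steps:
Q = -2867132/3 (Q = 2 + (⅓)*(-2867138) = 2 - 2867138/3 = -2867132/3 ≈ -9.5571e+5)
(Q - 303989)/(1643112 + 949577) = (-2867132/3 - 303989)/(1643112 + 949577) = -3779099/3/2592689 = -3779099/3*1/2592689 = -3779099/7778067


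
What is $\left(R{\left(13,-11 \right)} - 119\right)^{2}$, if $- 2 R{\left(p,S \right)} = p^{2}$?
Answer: $\frac{165649}{4} \approx 41412.0$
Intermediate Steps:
$R{\left(p,S \right)} = - \frac{p^{2}}{2}$
$\left(R{\left(13,-11 \right)} - 119\right)^{2} = \left(- \frac{13^{2}}{2} - 119\right)^{2} = \left(\left(- \frac{1}{2}\right) 169 - 119\right)^{2} = \left(- \frac{169}{2} - 119\right)^{2} = \left(- \frac{407}{2}\right)^{2} = \frac{165649}{4}$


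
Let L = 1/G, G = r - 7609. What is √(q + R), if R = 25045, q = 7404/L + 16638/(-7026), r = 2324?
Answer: I*√53622512820078/1171 ≈ 6253.4*I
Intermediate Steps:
G = -5285 (G = 2324 - 7609 = -5285)
L = -1/5285 (L = 1/(-5285) = -1/5285 ≈ -0.00018921)
q = -45821396713/1171 (q = 7404/(-1/5285) + 16638/(-7026) = 7404*(-5285) + 16638*(-1/7026) = -39130140 - 2773/1171 = -45821396713/1171 ≈ -3.9130e+7)
√(q + R) = √(-45821396713/1171 + 25045) = √(-45792069018/1171) = I*√53622512820078/1171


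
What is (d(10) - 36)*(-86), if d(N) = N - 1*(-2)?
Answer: 2064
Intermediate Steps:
d(N) = 2 + N (d(N) = N + 2 = 2 + N)
(d(10) - 36)*(-86) = ((2 + 10) - 36)*(-86) = (12 - 36)*(-86) = -24*(-86) = 2064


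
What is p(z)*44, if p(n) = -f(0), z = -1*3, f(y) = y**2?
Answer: 0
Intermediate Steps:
z = -3
p(n) = 0 (p(n) = -1*0**2 = -1*0 = 0)
p(z)*44 = 0*44 = 0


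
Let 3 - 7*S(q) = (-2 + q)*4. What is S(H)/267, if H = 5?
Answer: -3/623 ≈ -0.0048154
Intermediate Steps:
S(q) = 11/7 - 4*q/7 (S(q) = 3/7 - (-2 + q)*4/7 = 3/7 - (-8 + 4*q)/7 = 3/7 + (8/7 - 4*q/7) = 11/7 - 4*q/7)
S(H)/267 = (11/7 - 4/7*5)/267 = (11/7 - 20/7)*(1/267) = -9/7*1/267 = -3/623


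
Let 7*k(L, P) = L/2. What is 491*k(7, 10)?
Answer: 491/2 ≈ 245.50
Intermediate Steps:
k(L, P) = L/14 (k(L, P) = (L/2)/7 = L/14)
491*k(7, 10) = 491*((1/14)*7) = 491*(½) = 491/2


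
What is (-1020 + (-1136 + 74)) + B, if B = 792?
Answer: -1290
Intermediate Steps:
(-1020 + (-1136 + 74)) + B = (-1020 + (-1136 + 74)) + 792 = (-1020 - 1062) + 792 = -2082 + 792 = -1290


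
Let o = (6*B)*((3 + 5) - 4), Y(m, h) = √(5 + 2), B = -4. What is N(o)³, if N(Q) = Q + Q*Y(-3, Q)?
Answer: -19464192 - 8847360*√7 ≈ -4.2872e+7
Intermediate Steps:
Y(m, h) = √7
o = -96 (o = (6*(-4))*((3 + 5) - 4) = -24*(8 - 4) = -24*4 = -96)
N(Q) = Q + Q*√7
N(o)³ = (-96*(1 + √7))³ = (-96 - 96*√7)³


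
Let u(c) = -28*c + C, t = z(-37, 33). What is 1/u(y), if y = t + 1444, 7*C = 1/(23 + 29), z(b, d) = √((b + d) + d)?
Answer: -5357077908/216594346829953 + 3709888*√29/216594346829953 ≈ -2.4641e-5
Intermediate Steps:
z(b, d) = √(b + 2*d)
C = 1/364 (C = 1/(7*(23 + 29)) = (⅐)/52 = (⅐)*(1/52) = 1/364 ≈ 0.0027473)
t = √29 (t = √(-37 + 2*33) = √(-37 + 66) = √29 ≈ 5.3852)
y = 1444 + √29 (y = √29 + 1444 = 1444 + √29 ≈ 1449.4)
u(c) = 1/364 - 28*c (u(c) = -28*c + 1/364 = 1/364 - 28*c)
1/u(y) = 1/(1/364 - 28*(1444 + √29)) = 1/(1/364 + (-40432 - 28*√29)) = 1/(-14717247/364 - 28*√29)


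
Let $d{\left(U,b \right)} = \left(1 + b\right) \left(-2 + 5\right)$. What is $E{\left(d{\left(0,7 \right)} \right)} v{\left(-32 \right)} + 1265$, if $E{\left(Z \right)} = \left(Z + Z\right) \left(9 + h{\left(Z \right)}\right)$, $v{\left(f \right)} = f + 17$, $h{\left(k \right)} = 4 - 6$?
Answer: $-3775$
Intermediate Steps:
$h{\left(k \right)} = -2$ ($h{\left(k \right)} = 4 - 6 = -2$)
$v{\left(f \right)} = 17 + f$
$d{\left(U,b \right)} = 3 + 3 b$ ($d{\left(U,b \right)} = \left(1 + b\right) 3 = 3 + 3 b$)
$E{\left(Z \right)} = 14 Z$ ($E{\left(Z \right)} = \left(Z + Z\right) \left(9 - 2\right) = 2 Z 7 = 14 Z$)
$E{\left(d{\left(0,7 \right)} \right)} v{\left(-32 \right)} + 1265 = 14 \left(3 + 3 \cdot 7\right) \left(17 - 32\right) + 1265 = 14 \left(3 + 21\right) \left(-15\right) + 1265 = 14 \cdot 24 \left(-15\right) + 1265 = 336 \left(-15\right) + 1265 = -5040 + 1265 = -3775$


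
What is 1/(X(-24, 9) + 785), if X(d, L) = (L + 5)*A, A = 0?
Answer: 1/785 ≈ 0.0012739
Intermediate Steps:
X(d, L) = 0 (X(d, L) = (L + 5)*0 = (5 + L)*0 = 0)
1/(X(-24, 9) + 785) = 1/(0 + 785) = 1/785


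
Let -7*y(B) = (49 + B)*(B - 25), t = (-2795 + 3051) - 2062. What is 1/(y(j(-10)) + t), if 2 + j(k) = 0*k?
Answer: -7/11373 ≈ -0.00061549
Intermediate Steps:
j(k) = -2 (j(k) = -2 + 0*k = -2 + 0 = -2)
t = -1806 (t = 256 - 2062 = -1806)
y(B) = -(-25 + B)*(49 + B)/7 (y(B) = -(49 + B)*(B - 25)/7 = -(49 + B)*(-25 + B)/7 = -(-25 + B)*(49 + B)/7)
1/(y(j(-10)) + t) = 1/((175 - 24/7*(-2) - ⅐*(-2)²) - 1806) = 1/((175 + 48/7 - ⅐*4) - 1806) = 1/((175 + 48/7 - 4/7) - 1806) = 1/(1269/7 - 1806) = 1/(-11373/7) = -7/11373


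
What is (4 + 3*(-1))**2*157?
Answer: 157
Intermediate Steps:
(4 + 3*(-1))**2*157 = (4 - 3)**2*157 = 1**2*157 = 1*157 = 157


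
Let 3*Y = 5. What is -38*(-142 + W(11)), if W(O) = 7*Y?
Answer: 14858/3 ≈ 4952.7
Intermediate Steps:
Y = 5/3 (Y = (1/3)*5 = 5/3 ≈ 1.6667)
W(O) = 35/3 (W(O) = 7*(5/3) = 35/3)
-38*(-142 + W(11)) = -38*(-142 + 35/3) = -38*(-391/3) = 14858/3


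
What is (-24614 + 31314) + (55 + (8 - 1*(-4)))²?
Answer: 11189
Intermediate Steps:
(-24614 + 31314) + (55 + (8 - 1*(-4)))² = 6700 + (55 + (8 + 4))² = 6700 + (55 + 12)² = 6700 + 67² = 6700 + 4489 = 11189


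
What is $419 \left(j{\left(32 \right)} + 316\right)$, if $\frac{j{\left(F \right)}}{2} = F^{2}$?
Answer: $990516$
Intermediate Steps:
$j{\left(F \right)} = 2 F^{2}$
$419 \left(j{\left(32 \right)} + 316\right) = 419 \left(2 \cdot 32^{2} + 316\right) = 419 \left(2 \cdot 1024 + 316\right) = 419 \left(2048 + 316\right) = 419 \cdot 2364 = 990516$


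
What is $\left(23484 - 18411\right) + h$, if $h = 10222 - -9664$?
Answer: $24959$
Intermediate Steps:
$h = 19886$ ($h = 10222 + 9664 = 19886$)
$\left(23484 - 18411\right) + h = \left(23484 - 18411\right) + 19886 = 5073 + 19886 = 24959$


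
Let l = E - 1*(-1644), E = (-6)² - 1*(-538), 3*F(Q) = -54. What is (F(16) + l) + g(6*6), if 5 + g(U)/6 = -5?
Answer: 2140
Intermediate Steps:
g(U) = -60 (g(U) = -30 + 6*(-5) = -30 - 30 = -60)
F(Q) = -18 (F(Q) = (⅓)*(-54) = -18)
E = 574 (E = 36 + 538 = 574)
l = 2218 (l = 574 - 1*(-1644) = 574 + 1644 = 2218)
(F(16) + l) + g(6*6) = (-18 + 2218) - 60 = 2200 - 60 = 2140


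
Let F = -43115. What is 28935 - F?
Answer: 72050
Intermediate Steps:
28935 - F = 28935 - 1*(-43115) = 28935 + 43115 = 72050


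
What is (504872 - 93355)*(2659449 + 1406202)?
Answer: 1673084502567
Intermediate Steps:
(504872 - 93355)*(2659449 + 1406202) = 411517*4065651 = 1673084502567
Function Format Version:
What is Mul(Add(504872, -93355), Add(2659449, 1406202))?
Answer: 1673084502567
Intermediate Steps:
Mul(Add(504872, -93355), Add(2659449, 1406202)) = Mul(411517, 4065651) = 1673084502567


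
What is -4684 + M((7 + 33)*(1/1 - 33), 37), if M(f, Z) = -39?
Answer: -4723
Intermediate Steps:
-4684 + M((7 + 33)*(1/1 - 33), 37) = -4684 - 39 = -4723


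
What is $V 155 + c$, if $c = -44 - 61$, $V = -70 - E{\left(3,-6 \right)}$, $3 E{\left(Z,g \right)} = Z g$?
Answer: $-10025$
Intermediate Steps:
$E{\left(Z,g \right)} = \frac{Z g}{3}$
$V = -64$ ($V = -70 - \frac{1}{3} \cdot 3 \left(-6\right) = -70 - -6 = -70 + 6 = -64$)
$c = -105$ ($c = -44 - 61 = -105$)
$V 155 + c = \left(-64\right) 155 - 105 = -9920 - 105 = -10025$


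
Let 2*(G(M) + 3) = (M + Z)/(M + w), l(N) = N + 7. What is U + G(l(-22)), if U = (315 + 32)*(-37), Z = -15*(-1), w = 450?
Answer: -12842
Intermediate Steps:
l(N) = 7 + N
Z = 15
G(M) = -3 + (15 + M)/(2*(450 + M)) (G(M) = -3 + ((M + 15)/(M + 450))/2 = -3 + ((15 + M)/(450 + M))/2 = -3 + (15 + M)/(2*(450 + M)))
U = -12839 (U = 347*(-37) = -12839)
U + G(l(-22)) = -12839 + 5*(-537 - (7 - 22))/(2*(450 + (7 - 22))) = -12839 + 5*(-537 - 1*(-15))/(2*(450 - 15)) = -12839 + (5/2)*(-537 + 15)/435 = -12839 + (5/2)*(1/435)*(-522) = -12839 - 3 = -12842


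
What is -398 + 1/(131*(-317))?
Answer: -16527747/41527 ≈ -398.00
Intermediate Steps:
-398 + 1/(131*(-317)) = -398 + (1/131)*(-1/317) = -398 - 1/41527 = -16527747/41527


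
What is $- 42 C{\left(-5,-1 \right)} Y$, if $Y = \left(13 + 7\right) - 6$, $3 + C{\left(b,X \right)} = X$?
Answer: $2352$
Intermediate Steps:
$C{\left(b,X \right)} = -3 + X$
$Y = 14$ ($Y = 20 - 6 = 14$)
$- 42 C{\left(-5,-1 \right)} Y = - 42 \left(-3 - 1\right) 14 = \left(-42\right) \left(-4\right) 14 = 168 \cdot 14 = 2352$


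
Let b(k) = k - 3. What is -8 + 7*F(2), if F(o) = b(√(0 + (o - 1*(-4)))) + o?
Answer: -15 + 7*√6 ≈ 2.1464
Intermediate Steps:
b(k) = -3 + k
F(o) = -3 + o + √(4 + o) (F(o) = (-3 + √(0 + (o - 1*(-4)))) + o = (-3 + √(0 + (o + 4))) + o = (-3 + √(0 + (4 + o))) + o = (-3 + √(4 + o)) + o = -3 + o + √(4 + o))
-8 + 7*F(2) = -8 + 7*(-3 + 2 + √(4 + 2)) = -8 + 7*(-3 + 2 + √6) = -8 + 7*(-1 + √6) = -8 + (-7 + 7*√6) = -15 + 7*√6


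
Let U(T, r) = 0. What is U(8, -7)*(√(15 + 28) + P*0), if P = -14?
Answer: 0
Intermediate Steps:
U(8, -7)*(√(15 + 28) + P*0) = 0*(√(15 + 28) - 14*0) = 0*(√43 + 0) = 0*√43 = 0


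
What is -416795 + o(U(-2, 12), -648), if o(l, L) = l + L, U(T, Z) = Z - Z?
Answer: -417443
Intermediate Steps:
U(T, Z) = 0
o(l, L) = L + l
-416795 + o(U(-2, 12), -648) = -416795 + (-648 + 0) = -416795 - 648 = -417443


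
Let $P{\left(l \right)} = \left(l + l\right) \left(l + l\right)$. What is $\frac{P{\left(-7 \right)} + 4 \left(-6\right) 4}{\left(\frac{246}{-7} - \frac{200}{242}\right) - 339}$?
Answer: $- \frac{84700}{317599} \approx -0.26669$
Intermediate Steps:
$P{\left(l \right)} = 4 l^{2}$ ($P{\left(l \right)} = 2 l 2 l = 4 l^{2}$)
$\frac{P{\left(-7 \right)} + 4 \left(-6\right) 4}{\left(\frac{246}{-7} - \frac{200}{242}\right) - 339} = \frac{4 \left(-7\right)^{2} + 4 \left(-6\right) 4}{\left(\frac{246}{-7} - \frac{200}{242}\right) - 339} = \frac{4 \cdot 49 - 96}{\left(246 \left(- \frac{1}{7}\right) - \frac{100}{121}\right) - 339} = \frac{196 - 96}{\left(- \frac{246}{7} - \frac{100}{121}\right) - 339} = \frac{100}{- \frac{30466}{847} - 339} = \frac{100}{- \frac{317599}{847}} = 100 \left(- \frac{847}{317599}\right) = - \frac{84700}{317599}$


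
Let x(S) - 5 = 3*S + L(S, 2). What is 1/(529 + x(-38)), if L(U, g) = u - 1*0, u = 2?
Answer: 1/422 ≈ 0.0023697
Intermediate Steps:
L(U, g) = 2 (L(U, g) = 2 - 1*0 = 2 + 0 = 2)
x(S) = 7 + 3*S (x(S) = 5 + (3*S + 2) = 5 + (2 + 3*S) = 7 + 3*S)
1/(529 + x(-38)) = 1/(529 + (7 + 3*(-38))) = 1/(529 + (7 - 114)) = 1/(529 - 107) = 1/422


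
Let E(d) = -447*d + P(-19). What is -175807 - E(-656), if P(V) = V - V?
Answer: -469039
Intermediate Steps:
P(V) = 0
E(d) = -447*d (E(d) = -447*d + 0 = -447*d)
-175807 - E(-656) = -175807 - (-447)*(-656) = -175807 - 1*293232 = -175807 - 293232 = -469039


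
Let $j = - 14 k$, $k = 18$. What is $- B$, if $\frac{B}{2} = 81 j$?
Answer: $40824$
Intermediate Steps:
$j = -252$ ($j = \left(-14\right) 18 = -252$)
$B = -40824$ ($B = 2 \cdot 81 \left(-252\right) = 2 \left(-20412\right) = -40824$)
$- B = \left(-1\right) \left(-40824\right) = 40824$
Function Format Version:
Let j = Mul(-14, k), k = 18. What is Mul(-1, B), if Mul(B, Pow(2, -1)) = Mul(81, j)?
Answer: 40824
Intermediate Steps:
j = -252 (j = Mul(-14, 18) = -252)
B = -40824 (B = Mul(2, Mul(81, -252)) = Mul(2, -20412) = -40824)
Mul(-1, B) = Mul(-1, -40824) = 40824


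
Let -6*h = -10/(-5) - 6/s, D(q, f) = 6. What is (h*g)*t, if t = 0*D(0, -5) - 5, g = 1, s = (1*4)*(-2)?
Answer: 55/24 ≈ 2.2917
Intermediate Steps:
s = -8 (s = 4*(-2) = -8)
h = -11/24 (h = -(-10/(-5) - 6/(-8))/6 = -(-10*(-⅕) - 6*(-⅛))/6 = -(2 + ¾)/6 = -⅙*11/4 = -11/24 ≈ -0.45833)
t = -5 (t = 0*6 - 5 = 0 - 5 = -5)
(h*g)*t = -11/24*1*(-5) = -11/24*(-5) = 55/24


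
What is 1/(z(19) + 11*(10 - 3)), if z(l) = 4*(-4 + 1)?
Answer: 1/65 ≈ 0.015385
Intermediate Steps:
z(l) = -12 (z(l) = 4*(-3) = -12)
1/(z(19) + 11*(10 - 3)) = 1/(-12 + 11*(10 - 3)) = 1/(-12 + 11*7) = 1/(-12 + 77) = 1/65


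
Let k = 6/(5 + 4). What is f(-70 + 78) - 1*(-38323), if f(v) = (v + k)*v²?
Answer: 116633/3 ≈ 38878.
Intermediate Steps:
k = ⅔ (k = 6/9 = 6*(⅑) = ⅔ ≈ 0.66667)
f(v) = v²*(⅔ + v) (f(v) = (v + ⅔)*v² = (⅔ + v)*v² = v²*(⅔ + v))
f(-70 + 78) - 1*(-38323) = (-70 + 78)²*(⅔ + (-70 + 78)) - 1*(-38323) = 8²*(⅔ + 8) + 38323 = 64*(26/3) + 38323 = 1664/3 + 38323 = 116633/3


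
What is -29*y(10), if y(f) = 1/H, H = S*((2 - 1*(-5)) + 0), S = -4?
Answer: 29/28 ≈ 1.0357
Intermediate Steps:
H = -28 (H = -4*((2 - 1*(-5)) + 0) = -4*((2 + 5) + 0) = -4*(7 + 0) = -4*7 = -28)
y(f) = -1/28 (y(f) = 1/(-28) = -1/28)
-29*y(10) = -29*(-1/28) = 29/28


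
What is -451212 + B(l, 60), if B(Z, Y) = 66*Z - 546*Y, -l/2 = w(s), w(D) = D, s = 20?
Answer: -486612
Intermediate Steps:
l = -40 (l = -2*20 = -40)
B(Z, Y) = -546*Y + 66*Z
-451212 + B(l, 60) = -451212 + (-546*60 + 66*(-40)) = -451212 + (-32760 - 2640) = -451212 - 35400 = -486612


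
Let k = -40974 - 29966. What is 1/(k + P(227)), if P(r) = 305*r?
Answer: -1/1705 ≈ -0.00058651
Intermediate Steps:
k = -70940
1/(k + P(227)) = 1/(-70940 + 305*227) = 1/(-70940 + 69235) = 1/(-1705) = -1/1705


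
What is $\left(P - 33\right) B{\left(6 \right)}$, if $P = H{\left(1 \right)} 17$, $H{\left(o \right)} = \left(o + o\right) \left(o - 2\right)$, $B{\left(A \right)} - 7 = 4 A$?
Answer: $-2077$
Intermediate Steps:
$B{\left(A \right)} = 7 + 4 A$
$H{\left(o \right)} = 2 o \left(-2 + o\right)$
$P = -34$ ($P = 2 \cdot 1 \left(-2 + 1\right) 17 = 2 \cdot 1 \left(-1\right) 17 = \left(-2\right) 17 = -34$)
$\left(P - 33\right) B{\left(6 \right)} = \left(-34 - 33\right) \left(7 + 4 \cdot 6\right) = - 67 \left(7 + 24\right) = \left(-67\right) 31 = -2077$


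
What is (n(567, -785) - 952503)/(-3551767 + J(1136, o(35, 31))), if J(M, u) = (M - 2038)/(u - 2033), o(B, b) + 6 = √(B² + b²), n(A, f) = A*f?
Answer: 20626841253583383666/52419740833303620367 + 1260633396*√2186/52419740833303620367 ≈ 0.39349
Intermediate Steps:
o(B, b) = -6 + √(B² + b²)
J(M, u) = (-2038 + M)/(-2033 + u)
(n(567, -785) - 952503)/(-3551767 + J(1136, o(35, 31))) = (567*(-785) - 952503)/(-3551767 + (-2038 + 1136)/(-2033 + (-6 + √(35² + 31²)))) = (-445095 - 952503)/(-3551767 - 902/(-2033 + (-6 + √(1225 + 961)))) = -1397598/(-3551767 - 902/(-2033 + (-6 + √2186))) = -1397598/(-3551767 - 902/(-2039 + √2186))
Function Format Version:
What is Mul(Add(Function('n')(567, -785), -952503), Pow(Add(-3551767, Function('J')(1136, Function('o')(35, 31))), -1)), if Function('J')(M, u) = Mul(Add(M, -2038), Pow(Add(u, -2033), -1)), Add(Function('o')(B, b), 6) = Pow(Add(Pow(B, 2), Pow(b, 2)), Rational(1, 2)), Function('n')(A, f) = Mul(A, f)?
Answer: Add(Rational(20626841253583383666, 52419740833303620367), Mul(Rational(1260633396, 52419740833303620367), Pow(2186, Rational(1, 2)))) ≈ 0.39349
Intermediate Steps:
Function('o')(B, b) = Add(-6, Pow(Add(Pow(B, 2), Pow(b, 2)), Rational(1, 2)))
Function('J')(M, u) = Mul(Pow(Add(-2033, u), -1), Add(-2038, M)) (Function('J')(M, u) = Mul(Add(-2038, M), Pow(Add(-2033, u), -1)) = Mul(Pow(Add(-2033, u), -1), Add(-2038, M)))
Mul(Add(Function('n')(567, -785), -952503), Pow(Add(-3551767, Function('J')(1136, Function('o')(35, 31))), -1)) = Mul(Add(Mul(567, -785), -952503), Pow(Add(-3551767, Mul(Pow(Add(-2033, Add(-6, Pow(Add(Pow(35, 2), Pow(31, 2)), Rational(1, 2)))), -1), Add(-2038, 1136))), -1)) = Mul(Add(-445095, -952503), Pow(Add(-3551767, Mul(Pow(Add(-2033, Add(-6, Pow(Add(1225, 961), Rational(1, 2)))), -1), -902)), -1)) = Mul(-1397598, Pow(Add(-3551767, Mul(Pow(Add(-2033, Add(-6, Pow(2186, Rational(1, 2)))), -1), -902)), -1)) = Mul(-1397598, Pow(Add(-3551767, Mul(Pow(Add(-2039, Pow(2186, Rational(1, 2))), -1), -902)), -1)) = Mul(-1397598, Pow(Add(-3551767, Mul(-902, Pow(Add(-2039, Pow(2186, Rational(1, 2))), -1))), -1))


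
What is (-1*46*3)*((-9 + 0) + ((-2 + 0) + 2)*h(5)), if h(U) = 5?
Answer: 1242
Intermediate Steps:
(-1*46*3)*((-9 + 0) + ((-2 + 0) + 2)*h(5)) = (-1*46*3)*((-9 + 0) + ((-2 + 0) + 2)*5) = (-46*3)*(-9 + (-2 + 2)*5) = -138*(-9 + 0*5) = -138*(-9 + 0) = -138*(-9) = 1242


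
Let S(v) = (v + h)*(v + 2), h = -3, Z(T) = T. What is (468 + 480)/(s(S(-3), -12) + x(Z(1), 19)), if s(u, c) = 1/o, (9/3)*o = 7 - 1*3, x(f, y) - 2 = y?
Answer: 1264/29 ≈ 43.586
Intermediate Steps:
x(f, y) = 2 + y
o = 4/3 (o = (7 - 1*3)/3 = (7 - 3)/3 = (⅓)*4 = 4/3 ≈ 1.3333)
S(v) = (-3 + v)*(2 + v) (S(v) = (v - 3)*(v + 2) = (-3 + v)*(2 + v))
s(u, c) = ¾ (s(u, c) = 1/(4/3) = ¾)
(468 + 480)/(s(S(-3), -12) + x(Z(1), 19)) = (468 + 480)/(¾ + (2 + 19)) = 948/(¾ + 21) = 948/(87/4) = 948*(4/87) = 1264/29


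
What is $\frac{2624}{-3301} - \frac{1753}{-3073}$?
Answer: $- \frac{2276899}{10143973} \approx -0.22446$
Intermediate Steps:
$\frac{2624}{-3301} - \frac{1753}{-3073} = 2624 \left(- \frac{1}{3301}\right) - - \frac{1753}{3073} = - \frac{2624}{3301} + \frac{1753}{3073} = - \frac{2276899}{10143973}$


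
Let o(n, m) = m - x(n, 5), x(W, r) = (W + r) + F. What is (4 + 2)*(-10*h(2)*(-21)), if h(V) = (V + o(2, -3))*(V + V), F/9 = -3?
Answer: 95760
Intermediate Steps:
F = -27 (F = 9*(-3) = -27)
x(W, r) = -27 + W + r (x(W, r) = (W + r) - 27 = -27 + W + r)
o(n, m) = 22 + m - n (o(n, m) = m - (-27 + n + 5) = m - (-22 + n) = m + (22 - n) = 22 + m - n)
h(V) = 2*V*(17 + V) (h(V) = (V + (22 - 3 - 1*2))*(V + V) = (V + (22 - 3 - 2))*(2*V) = (V + 17)*(2*V) = (17 + V)*(2*V) = 2*V*(17 + V))
(4 + 2)*(-10*h(2)*(-21)) = (4 + 2)*(-20*2*(17 + 2)*(-21)) = 6*(-20*2*19*(-21)) = 6*(-10*76*(-21)) = 6*(-760*(-21)) = 6*15960 = 95760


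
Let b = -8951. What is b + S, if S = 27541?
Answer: 18590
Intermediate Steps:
b + S = -8951 + 27541 = 18590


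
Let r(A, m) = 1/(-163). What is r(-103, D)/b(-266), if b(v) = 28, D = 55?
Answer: -1/4564 ≈ -0.00021911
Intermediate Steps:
r(A, m) = -1/163
r(-103, D)/b(-266) = -1/163/28 = -1/163*1/28 = -1/4564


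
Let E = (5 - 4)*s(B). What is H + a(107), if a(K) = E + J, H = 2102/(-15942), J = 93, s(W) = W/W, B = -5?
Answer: 748223/7971 ≈ 93.868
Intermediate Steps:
s(W) = 1
H = -1051/7971 (H = 2102*(-1/15942) = -1051/7971 ≈ -0.13185)
E = 1 (E = (5 - 4)*1 = 1*1 = 1)
a(K) = 94 (a(K) = 1 + 93 = 94)
H + a(107) = -1051/7971 + 94 = 748223/7971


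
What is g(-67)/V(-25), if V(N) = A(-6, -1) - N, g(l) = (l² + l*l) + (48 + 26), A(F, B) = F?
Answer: 9052/19 ≈ 476.42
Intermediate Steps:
g(l) = 74 + 2*l² (g(l) = (l² + l²) + 74 = 2*l² + 74 = 74 + 2*l²)
V(N) = -6 - N
g(-67)/V(-25) = (74 + 2*(-67)²)/(-6 - 1*(-25)) = (74 + 2*4489)/(-6 + 25) = (74 + 8978)/19 = 9052*(1/19) = 9052/19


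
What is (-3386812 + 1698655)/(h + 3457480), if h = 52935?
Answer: -1688157/3510415 ≈ -0.48090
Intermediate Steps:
(-3386812 + 1698655)/(h + 3457480) = (-3386812 + 1698655)/(52935 + 3457480) = -1688157/3510415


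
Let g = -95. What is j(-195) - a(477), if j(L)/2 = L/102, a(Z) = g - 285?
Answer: 6395/17 ≈ 376.18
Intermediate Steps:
a(Z) = -380 (a(Z) = -95 - 285 = -380)
j(L) = L/51 (j(L) = 2*(L/102) = L/51)
j(-195) - a(477) = (1/51)*(-195) - 1*(-380) = -65/17 + 380 = 6395/17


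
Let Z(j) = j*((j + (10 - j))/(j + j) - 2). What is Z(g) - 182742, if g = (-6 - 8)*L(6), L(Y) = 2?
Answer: -182681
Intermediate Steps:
g = -28 (g = (-6 - 8)*2 = -14*2 = -28)
Z(j) = j*(-2 + 5/j) (Z(j) = j*(10/((2*j)) - 2) = j*(10*(1/(2*j)) - 2) = j*(5/j - 2) = j*(-2 + 5/j))
Z(g) - 182742 = (5 - 2*(-28)) - 182742 = (5 + 56) - 182742 = 61 - 182742 = -182681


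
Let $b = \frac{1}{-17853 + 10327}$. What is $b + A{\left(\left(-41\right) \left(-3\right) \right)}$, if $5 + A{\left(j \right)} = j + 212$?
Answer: $\frac{2483579}{7526} \approx 330.0$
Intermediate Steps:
$A{\left(j \right)} = 207 + j$ ($A{\left(j \right)} = -5 + \left(j + 212\right) = -5 + \left(212 + j\right) = 207 + j$)
$b = - \frac{1}{7526}$ ($b = \frac{1}{-7526} = - \frac{1}{7526} \approx -0.00013287$)
$b + A{\left(\left(-41\right) \left(-3\right) \right)} = - \frac{1}{7526} + \left(207 - -123\right) = - \frac{1}{7526} + \left(207 + 123\right) = - \frac{1}{7526} + 330 = \frac{2483579}{7526}$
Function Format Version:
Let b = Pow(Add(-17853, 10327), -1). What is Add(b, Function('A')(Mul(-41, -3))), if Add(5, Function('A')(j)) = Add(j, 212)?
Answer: Rational(2483579, 7526) ≈ 330.00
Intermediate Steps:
Function('A')(j) = Add(207, j) (Function('A')(j) = Add(-5, Add(j, 212)) = Add(-5, Add(212, j)) = Add(207, j))
b = Rational(-1, 7526) (b = Pow(-7526, -1) = Rational(-1, 7526) ≈ -0.00013287)
Add(b, Function('A')(Mul(-41, -3))) = Add(Rational(-1, 7526), Add(207, Mul(-41, -3))) = Add(Rational(-1, 7526), Add(207, 123)) = Add(Rational(-1, 7526), 330) = Rational(2483579, 7526)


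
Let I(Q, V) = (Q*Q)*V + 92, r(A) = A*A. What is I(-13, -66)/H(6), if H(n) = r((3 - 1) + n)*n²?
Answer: -5531/1152 ≈ -4.8012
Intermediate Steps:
r(A) = A²
H(n) = n²*(2 + n)² (H(n) = ((3 - 1) + n)²*n² = (2 + n)²*n² = n²*(2 + n)²)
I(Q, V) = 92 + V*Q² (I(Q, V) = Q²*V + 92 = V*Q² + 92 = 92 + V*Q²)
I(-13, -66)/H(6) = (92 - 66*(-13)²)/((6²*(2 + 6)²)) = (92 - 66*169)/((36*8²)) = (92 - 11154)/((36*64)) = -11062/2304 = -11062*1/2304 = -5531/1152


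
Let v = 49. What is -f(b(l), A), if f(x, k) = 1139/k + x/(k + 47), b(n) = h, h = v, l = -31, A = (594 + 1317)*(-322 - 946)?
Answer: 2878646291/5871532341948 ≈ 0.00049027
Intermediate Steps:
A = -2423148 (A = 1911*(-1268) = -2423148)
h = 49
b(n) = 49
f(x, k) = 1139/k + x/(47 + k)
-f(b(l), A) = -(53533 + 1139*(-2423148) - 2423148*49)/((-2423148)*(47 - 2423148)) = -(-1)*(53533 - 2759965572 - 118734252)/(2423148*(-2423101)) = -(-1)*(-1)*(-2878646291)/(2423148*2423101) = -1*(-2878646291/5871532341948) = 2878646291/5871532341948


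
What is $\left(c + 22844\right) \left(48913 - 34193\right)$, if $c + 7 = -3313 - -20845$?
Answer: $594231680$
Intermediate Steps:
$c = 17525$ ($c = -7 - -17532 = -7 + \left(-3313 + 20845\right) = -7 + 17532 = 17525$)
$\left(c + 22844\right) \left(48913 - 34193\right) = \left(17525 + 22844\right) \left(48913 - 34193\right) = 40369 \cdot 14720 = 594231680$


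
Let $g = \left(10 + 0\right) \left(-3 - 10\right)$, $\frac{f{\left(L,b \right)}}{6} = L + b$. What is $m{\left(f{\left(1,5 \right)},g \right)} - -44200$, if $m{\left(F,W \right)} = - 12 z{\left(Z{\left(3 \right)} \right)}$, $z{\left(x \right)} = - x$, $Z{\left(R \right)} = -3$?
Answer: $44164$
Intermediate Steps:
$f{\left(L,b \right)} = 6 L + 6 b$ ($f{\left(L,b \right)} = 6 \left(L + b\right) = 6 L + 6 b$)
$g = -130$ ($g = 10 \left(-13\right) = -130$)
$m{\left(F,W \right)} = -36$ ($m{\left(F,W \right)} = - 12 \left(\left(-1\right) \left(-3\right)\right) = \left(-12\right) 3 = -36$)
$m{\left(f{\left(1,5 \right)},g \right)} - -44200 = -36 - -44200 = -36 + 44200 = 44164$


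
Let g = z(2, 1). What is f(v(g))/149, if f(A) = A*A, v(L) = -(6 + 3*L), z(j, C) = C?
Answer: 81/149 ≈ 0.54362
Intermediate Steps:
g = 1
v(L) = -6 - 3*L
f(A) = A²
f(v(g))/149 = (-6 - 3*1)²/149 = (-6 - 3)²*(1/149) = (-9)²*(1/149) = 81*(1/149) = 81/149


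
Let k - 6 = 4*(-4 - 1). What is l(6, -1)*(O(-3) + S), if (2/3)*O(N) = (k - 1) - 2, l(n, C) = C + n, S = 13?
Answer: -125/2 ≈ -62.500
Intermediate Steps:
k = -14 (k = 6 + 4*(-4 - 1) = 6 + 4*(-5) = 6 - 20 = -14)
O(N) = -51/2 (O(N) = 3*((-14 - 1) - 2)/2 = 3*(-15 - 2)/2 = (3/2)*(-17) = -51/2)
l(6, -1)*(O(-3) + S) = (-1 + 6)*(-51/2 + 13) = 5*(-25/2) = -125/2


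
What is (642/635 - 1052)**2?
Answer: 445393394884/403225 ≈ 1.1046e+6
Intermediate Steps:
(642/635 - 1052)**2 = (-667378/635)**2 = 445393394884/403225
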